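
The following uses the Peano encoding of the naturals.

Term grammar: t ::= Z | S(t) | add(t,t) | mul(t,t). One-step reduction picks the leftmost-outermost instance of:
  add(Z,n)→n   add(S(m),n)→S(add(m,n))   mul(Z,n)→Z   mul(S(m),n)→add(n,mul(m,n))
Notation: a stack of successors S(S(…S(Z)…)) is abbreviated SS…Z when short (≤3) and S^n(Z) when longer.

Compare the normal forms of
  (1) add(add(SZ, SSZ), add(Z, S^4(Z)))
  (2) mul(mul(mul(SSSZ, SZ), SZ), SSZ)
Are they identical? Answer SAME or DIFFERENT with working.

Answer: DIFFERENT — A ⇓ S^7(Z), B ⇓ S^6(Z)

Derivation:
Term A:
  start: add(add(SZ, SSZ), add(Z, S^4(Z)))
  step 1: add(S(add(Z, SSZ)), add(Z, S^4(Z)))
  step 2: S(add(add(Z, SSZ), add(Z, S^4(Z))))
  step 3: S(add(SSZ, add(Z, S^4(Z))))
  step 4: S(S(add(SZ, add(Z, S^4(Z)))))
  step 5: S(S(S(add(Z, add(Z, S^4(Z))))))
  step 6: S(S(S(add(Z, S^4(Z)))))
  step 7: S^7(Z)

Term B:
  start: mul(mul(mul(SSSZ, SZ), SZ), SSZ)
  step 1: mul(mul(add(SZ, mul(SSZ, SZ)), SZ), SSZ)
  step 2: mul(mul(S(add(Z, mul(SSZ, SZ))), SZ), SSZ)
  step 3: mul(add(SZ, mul(add(Z, mul(SSZ, SZ)), SZ)), SSZ)
  step 4: mul(S(add(Z, mul(add(Z, mul(SSZ, SZ)), SZ))), SSZ)
  step 5: add(SSZ, mul(add(Z, mul(add(Z, mul(SSZ, SZ)), SZ)), SSZ))
  step 6: S(add(SZ, mul(add(Z, mul(add(Z, mul(SSZ, SZ)), SZ)), SSZ)))
  step 7: S(S(add(Z, mul(add(Z, mul(add(Z, mul(SSZ, SZ)), SZ)), SSZ))))
  step 8: S(S(mul(add(Z, mul(add(Z, mul(SSZ, SZ)), SZ)), SSZ)))
  step 9: S(S(mul(mul(add(Z, mul(SSZ, SZ)), SZ), SSZ)))
  step 10: S(S(mul(mul(mul(SSZ, SZ), SZ), SSZ)))
  step 11: S(S(mul(mul(add(SZ, mul(SZ, SZ)), SZ), SSZ)))
  step 12: S(S(mul(mul(S(add(Z, mul(SZ, SZ))), SZ), SSZ)))
  step 13: S(S(mul(add(SZ, mul(add(Z, mul(SZ, SZ)), SZ)), SSZ)))
  step 14: S(S(mul(S(add(Z, mul(add(Z, mul(SZ, SZ)), SZ))), SSZ)))
  step 15: S(S(add(SSZ, mul(add(Z, mul(add(Z, mul(SZ, SZ)), SZ)), SSZ))))
  step 16: S(S(S(add(SZ, mul(add(Z, mul(add(Z, mul(SZ, SZ)), SZ)), SSZ)))))
  step 17: S(S(S(S(add(Z, mul(add(Z, mul(add(Z, mul(SZ, SZ)), SZ)), SSZ))))))
  step 18: S(S(S(S(mul(add(Z, mul(add(Z, mul(SZ, SZ)), SZ)), SSZ)))))
  step 19: S(S(S(S(mul(mul(add(Z, mul(SZ, SZ)), SZ), SSZ)))))
  step 20: S(S(S(S(mul(mul(mul(SZ, SZ), SZ), SSZ)))))
  step 21: S(S(S(S(mul(mul(add(SZ, mul(Z, SZ)), SZ), SSZ)))))
  step 22: S(S(S(S(mul(mul(S(add(Z, mul(Z, SZ))), SZ), SSZ)))))
  step 23: S(S(S(S(mul(add(SZ, mul(add(Z, mul(Z, SZ)), SZ)), SSZ)))))
  step 24: S(S(S(S(mul(S(add(Z, mul(add(Z, mul(Z, SZ)), SZ))), SSZ)))))
  step 25: S(S(S(S(add(SSZ, mul(add(Z, mul(add(Z, mul(Z, SZ)), SZ)), SSZ))))))
  step 26: S(S(S(S(S(add(SZ, mul(add(Z, mul(add(Z, mul(Z, SZ)), SZ)), SSZ)))))))
  step 27: S(S(S(S(S(S(add(Z, mul(add(Z, mul(add(Z, mul(Z, SZ)), SZ)), SSZ))))))))
  step 28: S(S(S(S(S(S(mul(add(Z, mul(add(Z, mul(Z, SZ)), SZ)), SSZ)))))))
  step 29: S(S(S(S(S(S(mul(mul(add(Z, mul(Z, SZ)), SZ), SSZ)))))))
  step 30: S(S(S(S(S(S(mul(mul(mul(Z, SZ), SZ), SSZ)))))))
  step 31: S(S(S(S(S(S(mul(mul(Z, SZ), SSZ)))))))
  step 32: S(S(S(S(S(S(mul(Z, SSZ)))))))
  step 33: S^6(Z)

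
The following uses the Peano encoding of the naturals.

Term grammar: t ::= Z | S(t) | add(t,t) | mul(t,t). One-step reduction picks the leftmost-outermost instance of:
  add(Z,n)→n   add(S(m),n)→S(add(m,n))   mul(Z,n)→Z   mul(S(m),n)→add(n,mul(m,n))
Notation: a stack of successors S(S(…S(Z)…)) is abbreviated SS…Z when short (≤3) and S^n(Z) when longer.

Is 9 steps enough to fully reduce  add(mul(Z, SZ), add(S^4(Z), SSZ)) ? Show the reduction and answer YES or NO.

  start: add(mul(Z, SZ), add(S^4(Z), SSZ))
  →1  add(Z, add(S^4(Z), SSZ))
  →2  add(S^4(Z), SSZ)
  →3  S(add(SSSZ, SSZ))
  →4  S(S(add(SSZ, SSZ)))
  →5  S(S(S(add(SZ, SSZ))))
  →6  S(S(S(S(add(Z, SSZ)))))
  →7  S^6(Z)

Answer: YES — reaches normal form S^6(Z) in 7 ≤ 9 steps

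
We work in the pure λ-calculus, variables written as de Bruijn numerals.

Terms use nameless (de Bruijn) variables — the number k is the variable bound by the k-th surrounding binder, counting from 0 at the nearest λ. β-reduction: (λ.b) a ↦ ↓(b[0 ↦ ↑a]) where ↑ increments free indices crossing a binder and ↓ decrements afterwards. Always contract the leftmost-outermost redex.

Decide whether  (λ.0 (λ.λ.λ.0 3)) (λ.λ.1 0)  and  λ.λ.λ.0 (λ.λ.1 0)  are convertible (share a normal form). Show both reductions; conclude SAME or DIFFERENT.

Answer: SAME — A ⇓ λ.λ.λ.0 (λ.λ.1 0), B ⇓ λ.λ.λ.0 (λ.λ.1 0)

Reduction:
Term A:
  start: (λ.0 (λ.λ.λ.0 3)) (λ.λ.1 0)
  →1  (λ.λ.1 0) (λ.λ.λ.0 (λ.λ.1 0))
  →2  λ.(λ.λ.λ.0 (λ.λ.1 0)) 0
  →3  λ.λ.λ.0 (λ.λ.1 0)

Term B:
  start: λ.λ.λ.0 (λ.λ.1 0)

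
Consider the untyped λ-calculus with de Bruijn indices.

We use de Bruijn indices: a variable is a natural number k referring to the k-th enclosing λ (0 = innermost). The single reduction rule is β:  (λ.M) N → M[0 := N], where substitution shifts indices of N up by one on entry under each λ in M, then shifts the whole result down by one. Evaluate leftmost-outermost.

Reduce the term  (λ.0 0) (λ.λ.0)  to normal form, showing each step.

Answer: normal form = λ.0  (in 2 steps)

Working:
  start: (λ.0 0) (λ.λ.0)
  step 1: (λ.λ.0) (λ.λ.0)
  step 2: λ.0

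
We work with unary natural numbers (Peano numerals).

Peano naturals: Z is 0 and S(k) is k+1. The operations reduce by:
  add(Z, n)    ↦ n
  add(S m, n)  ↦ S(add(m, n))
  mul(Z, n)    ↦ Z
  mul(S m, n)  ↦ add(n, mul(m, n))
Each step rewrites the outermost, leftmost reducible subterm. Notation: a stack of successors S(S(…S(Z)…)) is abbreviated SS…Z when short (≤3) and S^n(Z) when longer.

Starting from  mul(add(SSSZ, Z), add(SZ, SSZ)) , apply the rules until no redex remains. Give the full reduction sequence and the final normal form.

Answer: normal form = S^9(Z)  (in 26 steps)

Working:
  start: mul(add(SSSZ, Z), add(SZ, SSZ))
  step 1: mul(S(add(SSZ, Z)), add(SZ, SSZ))
  step 2: add(add(SZ, SSZ), mul(add(SSZ, Z), add(SZ, SSZ)))
  step 3: add(S(add(Z, SSZ)), mul(add(SSZ, Z), add(SZ, SSZ)))
  step 4: S(add(add(Z, SSZ), mul(add(SSZ, Z), add(SZ, SSZ))))
  step 5: S(add(SSZ, mul(add(SSZ, Z), add(SZ, SSZ))))
  step 6: S(S(add(SZ, mul(add(SSZ, Z), add(SZ, SSZ)))))
  step 7: S(S(S(add(Z, mul(add(SSZ, Z), add(SZ, SSZ))))))
  step 8: S(S(S(mul(add(SSZ, Z), add(SZ, SSZ)))))
  step 9: S(S(S(mul(S(add(SZ, Z)), add(SZ, SSZ)))))
  step 10: S(S(S(add(add(SZ, SSZ), mul(add(SZ, Z), add(SZ, SSZ))))))
  step 11: S(S(S(add(S(add(Z, SSZ)), mul(add(SZ, Z), add(SZ, SSZ))))))
  step 12: S(S(S(S(add(add(Z, SSZ), mul(add(SZ, Z), add(SZ, SSZ)))))))
  step 13: S(S(S(S(add(SSZ, mul(add(SZ, Z), add(SZ, SSZ)))))))
  step 14: S(S(S(S(S(add(SZ, mul(add(SZ, Z), add(SZ, SSZ))))))))
  step 15: S(S(S(S(S(S(add(Z, mul(add(SZ, Z), add(SZ, SSZ)))))))))
  step 16: S(S(S(S(S(S(mul(add(SZ, Z), add(SZ, SSZ))))))))
  step 17: S(S(S(S(S(S(mul(S(add(Z, Z)), add(SZ, SSZ))))))))
  step 18: S(S(S(S(S(S(add(add(SZ, SSZ), mul(add(Z, Z), add(SZ, SSZ)))))))))
  step 19: S(S(S(S(S(S(add(S(add(Z, SSZ)), mul(add(Z, Z), add(SZ, SSZ)))))))))
  step 20: S(S(S(S(S(S(S(add(add(Z, SSZ), mul(add(Z, Z), add(SZ, SSZ))))))))))
  step 21: S(S(S(S(S(S(S(add(SSZ, mul(add(Z, Z), add(SZ, SSZ))))))))))
  step 22: S(S(S(S(S(S(S(S(add(SZ, mul(add(Z, Z), add(SZ, SSZ)))))))))))
  step 23: S(S(S(S(S(S(S(S(S(add(Z, mul(add(Z, Z), add(SZ, SSZ))))))))))))
  step 24: S(S(S(S(S(S(S(S(S(mul(add(Z, Z), add(SZ, SSZ)))))))))))
  step 25: S(S(S(S(S(S(S(S(S(mul(Z, add(SZ, SSZ)))))))))))
  step 26: S^9(Z)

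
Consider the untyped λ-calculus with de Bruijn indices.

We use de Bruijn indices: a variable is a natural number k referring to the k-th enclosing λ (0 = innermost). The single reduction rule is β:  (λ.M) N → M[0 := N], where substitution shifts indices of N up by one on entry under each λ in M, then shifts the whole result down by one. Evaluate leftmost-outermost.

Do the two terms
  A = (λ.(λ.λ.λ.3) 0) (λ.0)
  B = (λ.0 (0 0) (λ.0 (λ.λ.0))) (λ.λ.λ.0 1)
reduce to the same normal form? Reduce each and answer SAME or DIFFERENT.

Answer: DIFFERENT — A ⇓ λ.λ.λ.0, B ⇓ λ.0 (λ.0 (λ.λ.0))

Derivation:
Term A:
  start: (λ.(λ.λ.λ.3) 0) (λ.0)
  step 1: (λ.λ.λ.λ.0) (λ.0)
  step 2: λ.λ.λ.0

Term B:
  start: (λ.0 (0 0) (λ.0 (λ.λ.0))) (λ.λ.λ.0 1)
  step 1: (λ.λ.λ.0 1) ((λ.λ.λ.0 1) (λ.λ.λ.0 1)) (λ.0 (λ.λ.0))
  step 2: (λ.λ.0 1) (λ.0 (λ.λ.0))
  step 3: λ.0 (λ.0 (λ.λ.0))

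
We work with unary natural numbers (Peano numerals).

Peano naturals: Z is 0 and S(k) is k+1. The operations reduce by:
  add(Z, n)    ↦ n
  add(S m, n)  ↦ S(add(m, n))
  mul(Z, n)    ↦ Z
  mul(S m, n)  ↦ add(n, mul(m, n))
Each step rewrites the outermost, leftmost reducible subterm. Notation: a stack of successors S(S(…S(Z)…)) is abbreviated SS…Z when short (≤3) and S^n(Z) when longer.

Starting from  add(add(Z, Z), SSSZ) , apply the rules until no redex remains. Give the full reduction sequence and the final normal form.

Answer: normal form = SSSZ  (in 2 steps)

Working:
  start: add(add(Z, Z), SSSZ)
  [1] add(Z, SSSZ)
  [2] SSSZ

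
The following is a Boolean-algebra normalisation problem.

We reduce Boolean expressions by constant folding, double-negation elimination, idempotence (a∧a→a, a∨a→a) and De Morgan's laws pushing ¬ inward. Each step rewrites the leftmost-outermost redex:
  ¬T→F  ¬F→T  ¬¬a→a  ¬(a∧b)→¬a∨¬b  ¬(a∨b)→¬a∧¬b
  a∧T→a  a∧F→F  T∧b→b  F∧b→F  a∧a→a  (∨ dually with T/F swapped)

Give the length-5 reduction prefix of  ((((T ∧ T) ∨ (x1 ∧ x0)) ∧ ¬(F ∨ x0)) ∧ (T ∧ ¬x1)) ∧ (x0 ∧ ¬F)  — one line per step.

Answer: after 5 steps: ((T ∧ ¬x0) ∧ (T ∧ ¬x1)) ∧ (x0 ∧ ¬F)

Working:
  start: ((((T ∧ T) ∨ (x1 ∧ x0)) ∧ ¬(F ∨ x0)) ∧ (T ∧ ¬x1)) ∧ (x0 ∧ ¬F)
  [1] (((T ∨ (x1 ∧ x0)) ∧ ¬(F ∨ x0)) ∧ (T ∧ ¬x1)) ∧ (x0 ∧ ¬F)
  [2] ((T ∧ ¬(F ∨ x0)) ∧ (T ∧ ¬x1)) ∧ (x0 ∧ ¬F)
  [3] (¬(F ∨ x0) ∧ (T ∧ ¬x1)) ∧ (x0 ∧ ¬F)
  [4] ((¬F ∧ ¬x0) ∧ (T ∧ ¬x1)) ∧ (x0 ∧ ¬F)
  [5] ((T ∧ ¬x0) ∧ (T ∧ ¬x1)) ∧ (x0 ∧ ¬F)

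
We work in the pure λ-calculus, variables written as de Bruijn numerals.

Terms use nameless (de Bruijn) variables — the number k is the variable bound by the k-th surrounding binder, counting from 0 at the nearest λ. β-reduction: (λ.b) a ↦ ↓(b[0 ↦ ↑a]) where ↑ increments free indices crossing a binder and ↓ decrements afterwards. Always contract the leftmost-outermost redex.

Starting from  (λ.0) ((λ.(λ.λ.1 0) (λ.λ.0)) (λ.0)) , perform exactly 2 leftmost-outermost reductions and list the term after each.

  start: (λ.0) ((λ.(λ.λ.1 0) (λ.λ.0)) (λ.0))
  →1  (λ.(λ.λ.1 0) (λ.λ.0)) (λ.0)
  →2  (λ.λ.1 0) (λ.λ.0)

Answer: after 2 steps: (λ.λ.1 0) (λ.λ.0)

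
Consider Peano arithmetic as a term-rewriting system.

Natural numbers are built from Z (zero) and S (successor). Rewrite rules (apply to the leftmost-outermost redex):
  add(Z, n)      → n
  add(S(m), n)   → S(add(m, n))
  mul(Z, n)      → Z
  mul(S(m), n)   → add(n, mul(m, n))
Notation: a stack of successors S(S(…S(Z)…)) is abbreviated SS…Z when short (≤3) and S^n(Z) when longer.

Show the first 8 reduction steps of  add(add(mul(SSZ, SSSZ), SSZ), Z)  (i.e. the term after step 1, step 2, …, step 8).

  start: add(add(mul(SSZ, SSSZ), SSZ), Z)
  →1  add(add(add(SSSZ, mul(SZ, SSSZ)), SSZ), Z)
  →2  add(add(S(add(SSZ, mul(SZ, SSSZ))), SSZ), Z)
  →3  add(S(add(add(SSZ, mul(SZ, SSSZ)), SSZ)), Z)
  →4  S(add(add(add(SSZ, mul(SZ, SSSZ)), SSZ), Z))
  →5  S(add(add(S(add(SZ, mul(SZ, SSSZ))), SSZ), Z))
  →6  S(add(S(add(add(SZ, mul(SZ, SSSZ)), SSZ)), Z))
  →7  S(S(add(add(add(SZ, mul(SZ, SSSZ)), SSZ), Z)))
  →8  S(S(add(add(S(add(Z, mul(SZ, SSSZ))), SSZ), Z)))

Answer: after 8 steps: S(S(add(add(S(add(Z, mul(SZ, SSSZ))), SSZ), Z)))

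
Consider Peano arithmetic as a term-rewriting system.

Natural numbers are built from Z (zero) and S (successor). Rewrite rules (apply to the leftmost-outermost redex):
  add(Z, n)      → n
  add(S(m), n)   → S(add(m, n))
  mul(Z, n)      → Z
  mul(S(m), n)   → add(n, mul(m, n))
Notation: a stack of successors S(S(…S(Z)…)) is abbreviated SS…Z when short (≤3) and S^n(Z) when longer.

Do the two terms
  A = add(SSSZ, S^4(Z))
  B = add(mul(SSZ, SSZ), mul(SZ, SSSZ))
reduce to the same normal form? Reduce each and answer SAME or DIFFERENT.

Term A:
  start: add(SSSZ, S^4(Z))
  [1] S(add(SSZ, S^4(Z)))
  [2] S(S(add(SZ, S^4(Z))))
  [3] S(S(S(add(Z, S^4(Z)))))
  [4] S^7(Z)

Term B:
  start: add(mul(SSZ, SSZ), mul(SZ, SSSZ))
  [1] add(add(SSZ, mul(SZ, SSZ)), mul(SZ, SSSZ))
  [2] add(S(add(SZ, mul(SZ, SSZ))), mul(SZ, SSSZ))
  [3] S(add(add(SZ, mul(SZ, SSZ)), mul(SZ, SSSZ)))
  [4] S(add(S(add(Z, mul(SZ, SSZ))), mul(SZ, SSSZ)))
  [5] S(S(add(add(Z, mul(SZ, SSZ)), mul(SZ, SSSZ))))
  [6] S(S(add(mul(SZ, SSZ), mul(SZ, SSSZ))))
  [7] S(S(add(add(SSZ, mul(Z, SSZ)), mul(SZ, SSSZ))))
  [8] S(S(add(S(add(SZ, mul(Z, SSZ))), mul(SZ, SSSZ))))
  [9] S(S(S(add(add(SZ, mul(Z, SSZ)), mul(SZ, SSSZ)))))
  [10] S(S(S(add(S(add(Z, mul(Z, SSZ))), mul(SZ, SSSZ)))))
  [11] S(S(S(S(add(add(Z, mul(Z, SSZ)), mul(SZ, SSSZ))))))
  [12] S(S(S(S(add(mul(Z, SSZ), mul(SZ, SSSZ))))))
  [13] S(S(S(S(add(Z, mul(SZ, SSSZ))))))
  [14] S(S(S(S(mul(SZ, SSSZ)))))
  [15] S(S(S(S(add(SSSZ, mul(Z, SSSZ))))))
  [16] S(S(S(S(S(add(SSZ, mul(Z, SSSZ)))))))
  [17] S(S(S(S(S(S(add(SZ, mul(Z, SSSZ))))))))
  [18] S(S(S(S(S(S(S(add(Z, mul(Z, SSSZ)))))))))
  [19] S(S(S(S(S(S(S(mul(Z, SSSZ))))))))
  [20] S^7(Z)

Answer: SAME — A ⇓ S^7(Z), B ⇓ S^7(Z)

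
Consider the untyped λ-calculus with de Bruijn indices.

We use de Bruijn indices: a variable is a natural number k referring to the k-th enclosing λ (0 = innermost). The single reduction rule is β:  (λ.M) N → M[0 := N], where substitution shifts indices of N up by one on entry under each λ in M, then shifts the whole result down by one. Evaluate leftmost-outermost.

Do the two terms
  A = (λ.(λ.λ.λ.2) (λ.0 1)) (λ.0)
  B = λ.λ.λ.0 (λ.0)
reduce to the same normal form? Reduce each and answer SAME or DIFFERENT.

Term A:
  start: (λ.(λ.λ.λ.2) (λ.0 1)) (λ.0)
  →1  (λ.λ.λ.2) (λ.0 (λ.0))
  →2  λ.λ.λ.0 (λ.0)

Term B:
  start: λ.λ.λ.0 (λ.0)

Answer: SAME — A ⇓ λ.λ.λ.0 (λ.0), B ⇓ λ.λ.λ.0 (λ.0)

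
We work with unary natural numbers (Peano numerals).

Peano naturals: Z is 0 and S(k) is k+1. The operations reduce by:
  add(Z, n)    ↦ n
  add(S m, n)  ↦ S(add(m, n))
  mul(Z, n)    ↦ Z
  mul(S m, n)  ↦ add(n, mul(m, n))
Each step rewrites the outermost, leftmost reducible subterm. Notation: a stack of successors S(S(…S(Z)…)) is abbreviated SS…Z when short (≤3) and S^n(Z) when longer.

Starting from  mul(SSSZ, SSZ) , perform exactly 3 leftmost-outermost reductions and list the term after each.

Answer: after 3 steps: S(S(add(Z, mul(SSZ, SSZ))))

Reduction:
  start: mul(SSSZ, SSZ)
  [1] add(SSZ, mul(SSZ, SSZ))
  [2] S(add(SZ, mul(SSZ, SSZ)))
  [3] S(S(add(Z, mul(SSZ, SSZ))))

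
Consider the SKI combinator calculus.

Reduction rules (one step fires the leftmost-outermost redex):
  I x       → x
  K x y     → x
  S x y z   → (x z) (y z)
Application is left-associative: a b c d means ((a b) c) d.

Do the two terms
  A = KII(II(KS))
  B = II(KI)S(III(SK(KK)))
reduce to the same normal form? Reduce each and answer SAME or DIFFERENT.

Answer: DIFFERENT — A ⇓ KS, B ⇓ SK(KK)

Reduction:
Term A:
  start: KII(II(KS))
  step 1: I(II(KS))
  step 2: II(KS)
  step 3: I(KS)
  step 4: KS

Term B:
  start: II(KI)S(III(SK(KK)))
  step 1: I(KI)S(III(SK(KK)))
  step 2: KIS(III(SK(KK)))
  step 3: I(III(SK(KK)))
  step 4: III(SK(KK))
  step 5: II(SK(KK))
  step 6: I(SK(KK))
  step 7: SK(KK)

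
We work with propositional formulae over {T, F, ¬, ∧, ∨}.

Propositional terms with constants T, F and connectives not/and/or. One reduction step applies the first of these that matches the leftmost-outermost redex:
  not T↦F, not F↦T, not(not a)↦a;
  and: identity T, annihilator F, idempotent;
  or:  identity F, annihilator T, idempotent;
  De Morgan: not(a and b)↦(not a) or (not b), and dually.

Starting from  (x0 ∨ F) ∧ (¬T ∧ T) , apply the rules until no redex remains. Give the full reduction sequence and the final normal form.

Answer: normal form = F  (in 4 steps)

Working:
  start: (x0 ∨ F) ∧ (¬T ∧ T)
  →1  x0 ∧ (¬T ∧ T)
  →2  x0 ∧ ¬T
  →3  x0 ∧ F
  →4  F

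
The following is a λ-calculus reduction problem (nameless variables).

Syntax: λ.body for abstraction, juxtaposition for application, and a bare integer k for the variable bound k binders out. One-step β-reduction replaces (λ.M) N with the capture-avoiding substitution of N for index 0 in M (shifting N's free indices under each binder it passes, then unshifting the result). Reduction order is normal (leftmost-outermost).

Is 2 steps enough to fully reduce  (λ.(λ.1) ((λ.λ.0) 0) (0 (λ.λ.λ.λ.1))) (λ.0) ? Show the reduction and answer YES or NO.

  start: (λ.(λ.1) ((λ.λ.0) 0) (0 (λ.λ.λ.λ.1))) (λ.0)
  [1] (λ.λ.0) ((λ.λ.0) (λ.0)) ((λ.0) (λ.λ.λ.λ.1))
  [2] (λ.0) ((λ.0) (λ.λ.λ.λ.1))

Answer: NO — after 2 steps the term is (λ.0) ((λ.0) (λ.λ.λ.λ.1)), not yet normal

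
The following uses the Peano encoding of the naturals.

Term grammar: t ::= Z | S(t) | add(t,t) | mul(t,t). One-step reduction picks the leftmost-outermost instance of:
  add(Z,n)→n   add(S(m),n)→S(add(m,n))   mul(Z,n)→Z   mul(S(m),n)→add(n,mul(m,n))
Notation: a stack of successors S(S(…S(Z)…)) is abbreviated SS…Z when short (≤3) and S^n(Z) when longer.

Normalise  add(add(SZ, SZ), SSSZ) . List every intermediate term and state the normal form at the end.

  start: add(add(SZ, SZ), SSSZ)
  step 1: add(S(add(Z, SZ)), SSSZ)
  step 2: S(add(add(Z, SZ), SSSZ))
  step 3: S(add(SZ, SSSZ))
  step 4: S(S(add(Z, SSSZ)))
  step 5: S^5(Z)

Answer: normal form = S^5(Z)  (in 5 steps)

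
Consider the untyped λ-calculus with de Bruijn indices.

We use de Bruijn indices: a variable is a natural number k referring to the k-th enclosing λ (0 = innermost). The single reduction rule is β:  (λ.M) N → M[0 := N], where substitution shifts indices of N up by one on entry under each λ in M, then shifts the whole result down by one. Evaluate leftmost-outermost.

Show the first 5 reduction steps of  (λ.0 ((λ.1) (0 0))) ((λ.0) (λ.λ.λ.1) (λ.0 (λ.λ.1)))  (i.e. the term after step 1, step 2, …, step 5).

Answer: after 5 steps: λ.(λ.0) (λ.λ.λ.1) (λ.0 (λ.λ.1))

Working:
  start: (λ.0 ((λ.1) (0 0))) ((λ.0) (λ.λ.λ.1) (λ.0 (λ.λ.1)))
  step 1: (λ.0) (λ.λ.λ.1) (λ.0 (λ.λ.1)) ((λ.(λ.0) (λ.λ.λ.1) (λ.0 (λ.λ.1))) ((λ.0) (λ.λ.λ.1) (λ.0 (λ.λ.1)) ((λ.0) (λ.λ.λ.1) (λ.0 (λ.λ.1)))))
  step 2: (λ.λ.λ.1) (λ.0 (λ.λ.1)) ((λ.(λ.0) (λ.λ.λ.1) (λ.0 (λ.λ.1))) ((λ.0) (λ.λ.λ.1) (λ.0 (λ.λ.1)) ((λ.0) (λ.λ.λ.1) (λ.0 (λ.λ.1)))))
  step 3: (λ.λ.1) ((λ.(λ.0) (λ.λ.λ.1) (λ.0 (λ.λ.1))) ((λ.0) (λ.λ.λ.1) (λ.0 (λ.λ.1)) ((λ.0) (λ.λ.λ.1) (λ.0 (λ.λ.1)))))
  step 4: λ.(λ.(λ.0) (λ.λ.λ.1) (λ.0 (λ.λ.1))) ((λ.0) (λ.λ.λ.1) (λ.0 (λ.λ.1)) ((λ.0) (λ.λ.λ.1) (λ.0 (λ.λ.1))))
  step 5: λ.(λ.0) (λ.λ.λ.1) (λ.0 (λ.λ.1))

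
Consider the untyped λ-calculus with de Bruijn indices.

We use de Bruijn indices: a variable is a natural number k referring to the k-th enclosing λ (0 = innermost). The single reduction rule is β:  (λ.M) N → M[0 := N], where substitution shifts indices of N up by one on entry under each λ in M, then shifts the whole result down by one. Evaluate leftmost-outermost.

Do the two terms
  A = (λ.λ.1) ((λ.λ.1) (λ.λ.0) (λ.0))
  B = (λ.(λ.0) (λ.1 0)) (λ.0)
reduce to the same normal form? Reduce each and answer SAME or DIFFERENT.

Term A:
  start: (λ.λ.1) ((λ.λ.1) (λ.λ.0) (λ.0))
  step 1: λ.(λ.λ.1) (λ.λ.0) (λ.0)
  step 2: λ.(λ.λ.λ.0) (λ.0)
  step 3: λ.λ.λ.0

Term B:
  start: (λ.(λ.0) (λ.1 0)) (λ.0)
  step 1: (λ.0) (λ.(λ.0) 0)
  step 2: λ.(λ.0) 0
  step 3: λ.0

Answer: DIFFERENT — A ⇓ λ.λ.λ.0, B ⇓ λ.0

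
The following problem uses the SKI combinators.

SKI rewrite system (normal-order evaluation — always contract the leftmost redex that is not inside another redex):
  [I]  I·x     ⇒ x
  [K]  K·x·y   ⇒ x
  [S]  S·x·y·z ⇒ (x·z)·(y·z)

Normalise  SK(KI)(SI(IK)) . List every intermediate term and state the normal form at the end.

Answer: normal form = SIK  (in 3 steps)

Reduction:
  start: SK(KI)(SI(IK))
  step 1: K(SI(IK))(KI(SI(IK)))
  step 2: SI(IK)
  step 3: SIK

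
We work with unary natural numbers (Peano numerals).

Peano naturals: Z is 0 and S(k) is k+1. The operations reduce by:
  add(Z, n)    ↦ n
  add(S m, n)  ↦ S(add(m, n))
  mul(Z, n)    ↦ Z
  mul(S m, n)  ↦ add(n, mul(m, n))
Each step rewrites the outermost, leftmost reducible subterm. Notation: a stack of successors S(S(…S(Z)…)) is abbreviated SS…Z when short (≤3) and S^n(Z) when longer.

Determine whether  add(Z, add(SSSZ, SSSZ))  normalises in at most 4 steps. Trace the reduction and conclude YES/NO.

Answer: NO — after 4 steps the term is S(S(S(add(Z, SSSZ)))), not yet normal

Working:
  start: add(Z, add(SSSZ, SSSZ))
  step 1: add(SSSZ, SSSZ)
  step 2: S(add(SSZ, SSSZ))
  step 3: S(S(add(SZ, SSSZ)))
  step 4: S(S(S(add(Z, SSSZ))))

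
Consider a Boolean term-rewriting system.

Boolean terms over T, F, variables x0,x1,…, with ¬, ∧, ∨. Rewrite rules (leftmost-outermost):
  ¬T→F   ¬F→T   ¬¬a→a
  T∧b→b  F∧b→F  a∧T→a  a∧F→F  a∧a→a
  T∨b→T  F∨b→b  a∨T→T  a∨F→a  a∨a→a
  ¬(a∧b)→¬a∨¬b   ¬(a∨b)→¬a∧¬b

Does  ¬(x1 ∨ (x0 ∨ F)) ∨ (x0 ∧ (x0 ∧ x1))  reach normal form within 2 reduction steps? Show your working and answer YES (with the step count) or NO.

  start: ¬(x1 ∨ (x0 ∨ F)) ∨ (x0 ∧ (x0 ∧ x1))
  [1] (¬x1 ∧ ¬(x0 ∨ F)) ∨ (x0 ∧ (x0 ∧ x1))
  [2] (¬x1 ∧ (¬x0 ∧ ¬F)) ∨ (x0 ∧ (x0 ∧ x1))

Answer: NO — after 2 steps the term is (¬x1 ∧ (¬x0 ∧ ¬F)) ∨ (x0 ∧ (x0 ∧ x1)), not yet normal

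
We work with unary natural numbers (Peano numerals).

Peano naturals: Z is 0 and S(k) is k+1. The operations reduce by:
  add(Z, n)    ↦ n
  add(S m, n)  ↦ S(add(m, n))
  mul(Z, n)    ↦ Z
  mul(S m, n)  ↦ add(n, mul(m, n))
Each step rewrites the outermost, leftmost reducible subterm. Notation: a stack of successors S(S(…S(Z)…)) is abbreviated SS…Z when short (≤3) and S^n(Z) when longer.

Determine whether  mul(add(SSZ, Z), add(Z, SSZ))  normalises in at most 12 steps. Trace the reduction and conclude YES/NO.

Answer: NO — after 12 steps the term is S(S(S(S(mul(add(Z, Z), add(Z, SSZ)))))), not yet normal

Working:
  start: mul(add(SSZ, Z), add(Z, SSZ))
  →1  mul(S(add(SZ, Z)), add(Z, SSZ))
  →2  add(add(Z, SSZ), mul(add(SZ, Z), add(Z, SSZ)))
  →3  add(SSZ, mul(add(SZ, Z), add(Z, SSZ)))
  →4  S(add(SZ, mul(add(SZ, Z), add(Z, SSZ))))
  →5  S(S(add(Z, mul(add(SZ, Z), add(Z, SSZ)))))
  →6  S(S(mul(add(SZ, Z), add(Z, SSZ))))
  →7  S(S(mul(S(add(Z, Z)), add(Z, SSZ))))
  →8  S(S(add(add(Z, SSZ), mul(add(Z, Z), add(Z, SSZ)))))
  →9  S(S(add(SSZ, mul(add(Z, Z), add(Z, SSZ)))))
  →10  S(S(S(add(SZ, mul(add(Z, Z), add(Z, SSZ))))))
  →11  S(S(S(S(add(Z, mul(add(Z, Z), add(Z, SSZ)))))))
  →12  S(S(S(S(mul(add(Z, Z), add(Z, SSZ))))))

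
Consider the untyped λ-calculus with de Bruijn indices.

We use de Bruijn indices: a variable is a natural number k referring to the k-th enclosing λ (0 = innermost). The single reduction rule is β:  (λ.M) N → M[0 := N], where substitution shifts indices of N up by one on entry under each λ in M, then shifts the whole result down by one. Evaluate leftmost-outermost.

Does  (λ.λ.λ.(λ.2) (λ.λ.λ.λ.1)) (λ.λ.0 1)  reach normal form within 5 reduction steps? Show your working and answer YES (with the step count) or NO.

Answer: YES — reaches normal form λ.λ.1 in 2 ≤ 5 steps

Reduction:
  start: (λ.λ.λ.(λ.2) (λ.λ.λ.λ.1)) (λ.λ.0 1)
  [1] λ.λ.(λ.2) (λ.λ.λ.λ.1)
  [2] λ.λ.1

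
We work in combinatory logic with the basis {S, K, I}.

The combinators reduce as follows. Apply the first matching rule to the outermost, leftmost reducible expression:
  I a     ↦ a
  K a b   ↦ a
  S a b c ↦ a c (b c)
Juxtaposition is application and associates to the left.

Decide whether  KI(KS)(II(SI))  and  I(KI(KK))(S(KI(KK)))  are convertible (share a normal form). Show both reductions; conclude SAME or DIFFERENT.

Term A:
  start: KI(KS)(II(SI))
  step 1: I(II(SI))
  step 2: II(SI)
  step 3: I(SI)
  step 4: SI

Term B:
  start: I(KI(KK))(S(KI(KK)))
  step 1: KI(KK)(S(KI(KK)))
  step 2: I(S(KI(KK)))
  step 3: S(KI(KK))
  step 4: SI

Answer: SAME — A ⇓ SI, B ⇓ SI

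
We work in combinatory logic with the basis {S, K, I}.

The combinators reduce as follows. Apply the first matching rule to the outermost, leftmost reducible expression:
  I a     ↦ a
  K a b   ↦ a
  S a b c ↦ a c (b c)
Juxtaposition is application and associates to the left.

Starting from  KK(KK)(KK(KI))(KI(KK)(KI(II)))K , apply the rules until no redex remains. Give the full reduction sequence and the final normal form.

  start: KK(KK)(KK(KI))(KI(KK)(KI(II)))K
  [1] K(KK(KI))(KI(KK)(KI(II)))K
  [2] KK(KI)K
  [3] KK

Answer: normal form = KK  (in 3 steps)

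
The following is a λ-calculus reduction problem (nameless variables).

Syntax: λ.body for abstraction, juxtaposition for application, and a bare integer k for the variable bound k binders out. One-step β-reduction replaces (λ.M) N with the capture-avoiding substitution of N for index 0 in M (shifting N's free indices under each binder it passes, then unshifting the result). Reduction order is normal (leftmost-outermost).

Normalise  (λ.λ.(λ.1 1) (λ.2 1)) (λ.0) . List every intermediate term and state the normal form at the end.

  start: (λ.λ.(λ.1 1) (λ.2 1)) (λ.0)
  step 1: λ.(λ.1 1) (λ.(λ.0) 1)
  step 2: λ.0 0

Answer: normal form = λ.0 0  (in 2 steps)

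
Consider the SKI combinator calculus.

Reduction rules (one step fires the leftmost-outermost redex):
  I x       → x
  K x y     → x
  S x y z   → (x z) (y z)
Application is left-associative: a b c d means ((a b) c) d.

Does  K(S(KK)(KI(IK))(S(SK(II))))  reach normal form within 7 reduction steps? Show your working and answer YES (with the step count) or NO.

  start: K(S(KK)(KI(IK))(S(SK(II))))
  step 1: K(KK(S(SK(II)))(KI(IK)(S(SK(II)))))
  step 2: K(K(KI(IK)(S(SK(II)))))
  step 3: K(K(I(S(SK(II)))))
  step 4: K(K(S(SK(II))))
  step 5: K(K(S(SKI)))

Answer: YES — reaches normal form K(K(S(SKI))) in 5 ≤ 7 steps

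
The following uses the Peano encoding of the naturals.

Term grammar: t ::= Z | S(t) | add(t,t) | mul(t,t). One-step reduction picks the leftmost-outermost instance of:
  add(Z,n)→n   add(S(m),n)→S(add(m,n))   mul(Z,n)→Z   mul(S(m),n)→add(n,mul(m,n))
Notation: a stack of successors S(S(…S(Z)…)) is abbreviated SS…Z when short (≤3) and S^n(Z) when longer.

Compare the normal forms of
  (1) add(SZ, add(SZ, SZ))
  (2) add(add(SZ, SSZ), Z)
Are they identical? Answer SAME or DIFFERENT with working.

Term A:
  start: add(SZ, add(SZ, SZ))
  [1] S(add(Z, add(SZ, SZ)))
  [2] S(add(SZ, SZ))
  [3] S(S(add(Z, SZ)))
  [4] SSSZ

Term B:
  start: add(add(SZ, SSZ), Z)
  [1] add(S(add(Z, SSZ)), Z)
  [2] S(add(add(Z, SSZ), Z))
  [3] S(add(SSZ, Z))
  [4] S(S(add(SZ, Z)))
  [5] S(S(S(add(Z, Z))))
  [6] SSSZ

Answer: SAME — A ⇓ SSSZ, B ⇓ SSSZ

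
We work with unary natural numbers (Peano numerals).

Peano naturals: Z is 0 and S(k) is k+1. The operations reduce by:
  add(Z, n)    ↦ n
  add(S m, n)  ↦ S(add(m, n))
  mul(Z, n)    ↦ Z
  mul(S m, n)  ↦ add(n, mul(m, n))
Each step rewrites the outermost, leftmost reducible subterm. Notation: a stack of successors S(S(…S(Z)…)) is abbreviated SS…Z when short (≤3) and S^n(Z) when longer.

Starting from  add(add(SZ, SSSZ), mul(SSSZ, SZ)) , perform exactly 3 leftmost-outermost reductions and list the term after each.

  start: add(add(SZ, SSSZ), mul(SSSZ, SZ))
  step 1: add(S(add(Z, SSSZ)), mul(SSSZ, SZ))
  step 2: S(add(add(Z, SSSZ), mul(SSSZ, SZ)))
  step 3: S(add(SSSZ, mul(SSSZ, SZ)))

Answer: after 3 steps: S(add(SSSZ, mul(SSSZ, SZ)))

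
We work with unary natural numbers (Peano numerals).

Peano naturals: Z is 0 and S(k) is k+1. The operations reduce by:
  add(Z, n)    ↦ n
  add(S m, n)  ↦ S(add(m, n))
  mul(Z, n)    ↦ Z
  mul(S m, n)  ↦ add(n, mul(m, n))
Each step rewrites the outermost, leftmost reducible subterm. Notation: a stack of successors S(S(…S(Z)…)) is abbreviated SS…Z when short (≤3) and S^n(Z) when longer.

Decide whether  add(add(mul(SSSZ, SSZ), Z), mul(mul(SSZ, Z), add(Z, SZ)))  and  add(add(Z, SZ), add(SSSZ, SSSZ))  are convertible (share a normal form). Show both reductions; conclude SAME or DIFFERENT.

Term A:
  start: add(add(mul(SSSZ, SSZ), Z), mul(mul(SSZ, Z), add(Z, SZ)))
  [1] add(add(add(SSZ, mul(SSZ, SSZ)), Z), mul(mul(SSZ, Z), add(Z, SZ)))
  [2] add(add(S(add(SZ, mul(SSZ, SSZ))), Z), mul(mul(SSZ, Z), add(Z, SZ)))
  [3] add(S(add(add(SZ, mul(SSZ, SSZ)), Z)), mul(mul(SSZ, Z), add(Z, SZ)))
  [4] S(add(add(add(SZ, mul(SSZ, SSZ)), Z), mul(mul(SSZ, Z), add(Z, SZ))))
  [5] S(add(add(S(add(Z, mul(SSZ, SSZ))), Z), mul(mul(SSZ, Z), add(Z, SZ))))
  [6] S(add(S(add(add(Z, mul(SSZ, SSZ)), Z)), mul(mul(SSZ, Z), add(Z, SZ))))
  [7] S(S(add(add(add(Z, mul(SSZ, SSZ)), Z), mul(mul(SSZ, Z), add(Z, SZ)))))
  [8] S(S(add(add(mul(SSZ, SSZ), Z), mul(mul(SSZ, Z), add(Z, SZ)))))
  [9] S(S(add(add(add(SSZ, mul(SZ, SSZ)), Z), mul(mul(SSZ, Z), add(Z, SZ)))))
  [10] S(S(add(add(S(add(SZ, mul(SZ, SSZ))), Z), mul(mul(SSZ, Z), add(Z, SZ)))))
  [11] S(S(add(S(add(add(SZ, mul(SZ, SSZ)), Z)), mul(mul(SSZ, Z), add(Z, SZ)))))
  [12] S(S(S(add(add(add(SZ, mul(SZ, SSZ)), Z), mul(mul(SSZ, Z), add(Z, SZ))))))
  [13] S(S(S(add(add(S(add(Z, mul(SZ, SSZ))), Z), mul(mul(SSZ, Z), add(Z, SZ))))))
  [14] S(S(S(add(S(add(add(Z, mul(SZ, SSZ)), Z)), mul(mul(SSZ, Z), add(Z, SZ))))))
  [15] S(S(S(S(add(add(add(Z, mul(SZ, SSZ)), Z), mul(mul(SSZ, Z), add(Z, SZ)))))))
  [16] S(S(S(S(add(add(mul(SZ, SSZ), Z), mul(mul(SSZ, Z), add(Z, SZ)))))))
  [17] S(S(S(S(add(add(add(SSZ, mul(Z, SSZ)), Z), mul(mul(SSZ, Z), add(Z, SZ)))))))
  [18] S(S(S(S(add(add(S(add(SZ, mul(Z, SSZ))), Z), mul(mul(SSZ, Z), add(Z, SZ)))))))
  [19] S(S(S(S(add(S(add(add(SZ, mul(Z, SSZ)), Z)), mul(mul(SSZ, Z), add(Z, SZ)))))))
  [20] S(S(S(S(S(add(add(add(SZ, mul(Z, SSZ)), Z), mul(mul(SSZ, Z), add(Z, SZ))))))))
  [21] S(S(S(S(S(add(add(S(add(Z, mul(Z, SSZ))), Z), mul(mul(SSZ, Z), add(Z, SZ))))))))
  [22] S(S(S(S(S(add(S(add(add(Z, mul(Z, SSZ)), Z)), mul(mul(SSZ, Z), add(Z, SZ))))))))
  [23] S(S(S(S(S(S(add(add(add(Z, mul(Z, SSZ)), Z), mul(mul(SSZ, Z), add(Z, SZ)))))))))
  [24] S(S(S(S(S(S(add(add(mul(Z, SSZ), Z), mul(mul(SSZ, Z), add(Z, SZ)))))))))
  [25] S(S(S(S(S(S(add(add(Z, Z), mul(mul(SSZ, Z), add(Z, SZ)))))))))
  [26] S(S(S(S(S(S(add(Z, mul(mul(SSZ, Z), add(Z, SZ)))))))))
  [27] S(S(S(S(S(S(mul(mul(SSZ, Z), add(Z, SZ))))))))
  [28] S(S(S(S(S(S(mul(add(Z, mul(SZ, Z)), add(Z, SZ))))))))
  [29] S(S(S(S(S(S(mul(mul(SZ, Z), add(Z, SZ))))))))
  [30] S(S(S(S(S(S(mul(add(Z, mul(Z, Z)), add(Z, SZ))))))))
  [31] S(S(S(S(S(S(mul(mul(Z, Z), add(Z, SZ))))))))
  [32] S(S(S(S(S(S(mul(Z, add(Z, SZ))))))))
  [33] S^6(Z)

Term B:
  start: add(add(Z, SZ), add(SSSZ, SSSZ))
  [1] add(SZ, add(SSSZ, SSSZ))
  [2] S(add(Z, add(SSSZ, SSSZ)))
  [3] S(add(SSSZ, SSSZ))
  [4] S(S(add(SSZ, SSSZ)))
  [5] S(S(S(add(SZ, SSSZ))))
  [6] S(S(S(S(add(Z, SSSZ)))))
  [7] S^7(Z)

Answer: DIFFERENT — A ⇓ S^6(Z), B ⇓ S^7(Z)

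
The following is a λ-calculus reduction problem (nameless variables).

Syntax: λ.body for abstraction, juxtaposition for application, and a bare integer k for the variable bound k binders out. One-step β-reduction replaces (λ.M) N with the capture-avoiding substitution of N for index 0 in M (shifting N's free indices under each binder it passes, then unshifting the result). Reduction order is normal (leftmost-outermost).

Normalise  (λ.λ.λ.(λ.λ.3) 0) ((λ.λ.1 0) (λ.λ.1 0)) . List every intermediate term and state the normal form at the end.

  start: (λ.λ.λ.(λ.λ.3) 0) ((λ.λ.1 0) (λ.λ.1 0))
  step 1: λ.λ.(λ.λ.3) 0
  step 2: λ.λ.λ.2

Answer: normal form = λ.λ.λ.2  (in 2 steps)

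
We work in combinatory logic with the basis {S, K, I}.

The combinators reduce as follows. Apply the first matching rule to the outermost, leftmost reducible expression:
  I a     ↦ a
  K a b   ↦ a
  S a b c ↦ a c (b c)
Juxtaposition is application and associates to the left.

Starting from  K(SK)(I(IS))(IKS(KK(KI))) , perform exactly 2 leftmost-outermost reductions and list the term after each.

  start: K(SK)(I(IS))(IKS(KK(KI)))
  →1  SK(IKS(KK(KI)))
  →2  SK(KS(KK(KI)))

Answer: after 2 steps: SK(KS(KK(KI)))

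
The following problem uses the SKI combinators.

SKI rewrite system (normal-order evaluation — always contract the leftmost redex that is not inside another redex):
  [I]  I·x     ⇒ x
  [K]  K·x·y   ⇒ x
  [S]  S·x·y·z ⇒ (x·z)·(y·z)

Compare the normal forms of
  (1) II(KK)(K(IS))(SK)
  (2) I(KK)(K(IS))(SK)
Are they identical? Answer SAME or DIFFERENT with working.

Answer: SAME — A ⇓ K(SK), B ⇓ K(SK)

Working:
Term A:
  start: II(KK)(K(IS))(SK)
  step 1: I(KK)(K(IS))(SK)
  step 2: KK(K(IS))(SK)
  step 3: K(SK)

Term B:
  start: I(KK)(K(IS))(SK)
  step 1: KK(K(IS))(SK)
  step 2: K(SK)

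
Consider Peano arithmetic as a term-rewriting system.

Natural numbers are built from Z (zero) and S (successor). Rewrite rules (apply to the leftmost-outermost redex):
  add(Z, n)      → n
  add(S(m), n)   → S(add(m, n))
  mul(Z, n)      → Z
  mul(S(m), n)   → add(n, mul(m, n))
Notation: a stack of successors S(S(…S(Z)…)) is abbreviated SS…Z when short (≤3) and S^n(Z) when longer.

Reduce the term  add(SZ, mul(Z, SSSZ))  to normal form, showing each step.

Answer: normal form = SZ  (in 3 steps)

Reduction:
  start: add(SZ, mul(Z, SSSZ))
  →1  S(add(Z, mul(Z, SSSZ)))
  →2  S(mul(Z, SSSZ))
  →3  SZ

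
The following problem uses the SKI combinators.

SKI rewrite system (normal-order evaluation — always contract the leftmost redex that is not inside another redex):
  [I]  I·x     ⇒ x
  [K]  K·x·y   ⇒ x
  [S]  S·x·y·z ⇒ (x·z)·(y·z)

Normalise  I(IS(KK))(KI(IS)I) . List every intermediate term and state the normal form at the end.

  start: I(IS(KK))(KI(IS)I)
  [1] IS(KK)(KI(IS)I)
  [2] S(KK)(KI(IS)I)
  [3] S(KK)(II)
  [4] S(KK)I

Answer: normal form = S(KK)I  (in 4 steps)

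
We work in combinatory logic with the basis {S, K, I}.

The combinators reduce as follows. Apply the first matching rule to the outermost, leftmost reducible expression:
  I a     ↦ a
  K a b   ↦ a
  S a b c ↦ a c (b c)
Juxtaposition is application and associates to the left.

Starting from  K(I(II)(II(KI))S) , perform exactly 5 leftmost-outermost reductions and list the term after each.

Answer: after 5 steps: K(KIS)

Working:
  start: K(I(II)(II(KI))S)
  step 1: K(II(II(KI))S)
  step 2: K(I(II(KI))S)
  step 3: K(II(KI)S)
  step 4: K(I(KI)S)
  step 5: K(KIS)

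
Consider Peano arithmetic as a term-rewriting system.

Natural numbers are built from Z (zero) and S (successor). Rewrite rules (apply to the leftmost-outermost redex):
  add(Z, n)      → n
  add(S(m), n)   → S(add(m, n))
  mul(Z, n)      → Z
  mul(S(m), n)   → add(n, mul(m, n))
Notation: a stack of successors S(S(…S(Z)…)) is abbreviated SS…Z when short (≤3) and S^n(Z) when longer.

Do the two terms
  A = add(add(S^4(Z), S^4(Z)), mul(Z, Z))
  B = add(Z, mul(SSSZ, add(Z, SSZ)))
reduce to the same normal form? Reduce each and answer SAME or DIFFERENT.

Term A:
  start: add(add(S^4(Z), S^4(Z)), mul(Z, Z))
  [1] add(S(add(SSSZ, S^4(Z))), mul(Z, Z))
  [2] S(add(add(SSSZ, S^4(Z)), mul(Z, Z)))
  [3] S(add(S(add(SSZ, S^4(Z))), mul(Z, Z)))
  [4] S(S(add(add(SSZ, S^4(Z)), mul(Z, Z))))
  [5] S(S(add(S(add(SZ, S^4(Z))), mul(Z, Z))))
  [6] S(S(S(add(add(SZ, S^4(Z)), mul(Z, Z)))))
  [7] S(S(S(add(S(add(Z, S^4(Z))), mul(Z, Z)))))
  [8] S(S(S(S(add(add(Z, S^4(Z)), mul(Z, Z))))))
  [9] S(S(S(S(add(S^4(Z), mul(Z, Z))))))
  [10] S(S(S(S(S(add(SSSZ, mul(Z, Z)))))))
  [11] S(S(S(S(S(S(add(SSZ, mul(Z, Z))))))))
  [12] S(S(S(S(S(S(S(add(SZ, mul(Z, Z)))))))))
  [13] S(S(S(S(S(S(S(S(add(Z, mul(Z, Z))))))))))
  [14] S(S(S(S(S(S(S(S(mul(Z, Z)))))))))
  [15] S^8(Z)

Term B:
  start: add(Z, mul(SSSZ, add(Z, SSZ)))
  [1] mul(SSSZ, add(Z, SSZ))
  [2] add(add(Z, SSZ), mul(SSZ, add(Z, SSZ)))
  [3] add(SSZ, mul(SSZ, add(Z, SSZ)))
  [4] S(add(SZ, mul(SSZ, add(Z, SSZ))))
  [5] S(S(add(Z, mul(SSZ, add(Z, SSZ)))))
  [6] S(S(mul(SSZ, add(Z, SSZ))))
  [7] S(S(add(add(Z, SSZ), mul(SZ, add(Z, SSZ)))))
  [8] S(S(add(SSZ, mul(SZ, add(Z, SSZ)))))
  [9] S(S(S(add(SZ, mul(SZ, add(Z, SSZ))))))
  [10] S(S(S(S(add(Z, mul(SZ, add(Z, SSZ)))))))
  [11] S(S(S(S(mul(SZ, add(Z, SSZ))))))
  [12] S(S(S(S(add(add(Z, SSZ), mul(Z, add(Z, SSZ)))))))
  [13] S(S(S(S(add(SSZ, mul(Z, add(Z, SSZ)))))))
  [14] S(S(S(S(S(add(SZ, mul(Z, add(Z, SSZ))))))))
  [15] S(S(S(S(S(S(add(Z, mul(Z, add(Z, SSZ)))))))))
  [16] S(S(S(S(S(S(mul(Z, add(Z, SSZ))))))))
  [17] S^6(Z)

Answer: DIFFERENT — A ⇓ S^8(Z), B ⇓ S^6(Z)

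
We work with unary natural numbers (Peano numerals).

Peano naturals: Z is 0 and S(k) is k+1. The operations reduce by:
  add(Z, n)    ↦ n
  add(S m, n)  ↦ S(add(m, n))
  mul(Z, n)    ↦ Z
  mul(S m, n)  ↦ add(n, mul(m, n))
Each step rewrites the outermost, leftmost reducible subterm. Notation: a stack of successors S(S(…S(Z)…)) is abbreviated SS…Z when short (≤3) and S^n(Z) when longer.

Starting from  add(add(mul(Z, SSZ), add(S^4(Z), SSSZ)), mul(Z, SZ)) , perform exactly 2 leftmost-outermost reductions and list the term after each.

  start: add(add(mul(Z, SSZ), add(S^4(Z), SSSZ)), mul(Z, SZ))
  →1  add(add(Z, add(S^4(Z), SSSZ)), mul(Z, SZ))
  →2  add(add(S^4(Z), SSSZ), mul(Z, SZ))

Answer: after 2 steps: add(add(S^4(Z), SSSZ), mul(Z, SZ))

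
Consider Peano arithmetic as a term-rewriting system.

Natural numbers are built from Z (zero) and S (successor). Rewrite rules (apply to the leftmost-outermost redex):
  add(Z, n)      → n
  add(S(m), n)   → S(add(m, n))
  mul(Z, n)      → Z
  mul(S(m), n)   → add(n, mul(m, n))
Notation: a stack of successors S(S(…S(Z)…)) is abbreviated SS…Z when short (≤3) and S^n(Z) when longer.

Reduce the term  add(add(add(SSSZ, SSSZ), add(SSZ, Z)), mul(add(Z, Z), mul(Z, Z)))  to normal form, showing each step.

Answer: normal form = S^8(Z)  (in 25 steps)

Working:
  start: add(add(add(SSSZ, SSSZ), add(SSZ, Z)), mul(add(Z, Z), mul(Z, Z)))
  [1] add(add(S(add(SSZ, SSSZ)), add(SSZ, Z)), mul(add(Z, Z), mul(Z, Z)))
  [2] add(S(add(add(SSZ, SSSZ), add(SSZ, Z))), mul(add(Z, Z), mul(Z, Z)))
  [3] S(add(add(add(SSZ, SSSZ), add(SSZ, Z)), mul(add(Z, Z), mul(Z, Z))))
  [4] S(add(add(S(add(SZ, SSSZ)), add(SSZ, Z)), mul(add(Z, Z), mul(Z, Z))))
  [5] S(add(S(add(add(SZ, SSSZ), add(SSZ, Z))), mul(add(Z, Z), mul(Z, Z))))
  [6] S(S(add(add(add(SZ, SSSZ), add(SSZ, Z)), mul(add(Z, Z), mul(Z, Z)))))
  [7] S(S(add(add(S(add(Z, SSSZ)), add(SSZ, Z)), mul(add(Z, Z), mul(Z, Z)))))
  [8] S(S(add(S(add(add(Z, SSSZ), add(SSZ, Z))), mul(add(Z, Z), mul(Z, Z)))))
  [9] S(S(S(add(add(add(Z, SSSZ), add(SSZ, Z)), mul(add(Z, Z), mul(Z, Z))))))
  [10] S(S(S(add(add(SSSZ, add(SSZ, Z)), mul(add(Z, Z), mul(Z, Z))))))
  [11] S(S(S(add(S(add(SSZ, add(SSZ, Z))), mul(add(Z, Z), mul(Z, Z))))))
  [12] S(S(S(S(add(add(SSZ, add(SSZ, Z)), mul(add(Z, Z), mul(Z, Z)))))))
  [13] S(S(S(S(add(S(add(SZ, add(SSZ, Z))), mul(add(Z, Z), mul(Z, Z)))))))
  [14] S(S(S(S(S(add(add(SZ, add(SSZ, Z)), mul(add(Z, Z), mul(Z, Z))))))))
  [15] S(S(S(S(S(add(S(add(Z, add(SSZ, Z))), mul(add(Z, Z), mul(Z, Z))))))))
  [16] S(S(S(S(S(S(add(add(Z, add(SSZ, Z)), mul(add(Z, Z), mul(Z, Z)))))))))
  [17] S(S(S(S(S(S(add(add(SSZ, Z), mul(add(Z, Z), mul(Z, Z)))))))))
  [18] S(S(S(S(S(S(add(S(add(SZ, Z)), mul(add(Z, Z), mul(Z, Z)))))))))
  [19] S(S(S(S(S(S(S(add(add(SZ, Z), mul(add(Z, Z), mul(Z, Z))))))))))
  [20] S(S(S(S(S(S(S(add(S(add(Z, Z)), mul(add(Z, Z), mul(Z, Z))))))))))
  [21] S(S(S(S(S(S(S(S(add(add(Z, Z), mul(add(Z, Z), mul(Z, Z)))))))))))
  [22] S(S(S(S(S(S(S(S(add(Z, mul(add(Z, Z), mul(Z, Z)))))))))))
  [23] S(S(S(S(S(S(S(S(mul(add(Z, Z), mul(Z, Z))))))))))
  [24] S(S(S(S(S(S(S(S(mul(Z, mul(Z, Z))))))))))
  [25] S^8(Z)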